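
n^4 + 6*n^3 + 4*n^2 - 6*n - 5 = (n - 1)*(n + 1)^2*(n + 5)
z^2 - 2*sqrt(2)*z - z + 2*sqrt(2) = (z - 1)*(z - 2*sqrt(2))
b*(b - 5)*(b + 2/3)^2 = b^4 - 11*b^3/3 - 56*b^2/9 - 20*b/9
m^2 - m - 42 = (m - 7)*(m + 6)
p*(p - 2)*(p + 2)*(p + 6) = p^4 + 6*p^3 - 4*p^2 - 24*p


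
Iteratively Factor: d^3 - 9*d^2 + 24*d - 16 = (d - 4)*(d^2 - 5*d + 4) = (d - 4)^2*(d - 1)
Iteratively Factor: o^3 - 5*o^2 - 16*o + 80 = (o - 5)*(o^2 - 16) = (o - 5)*(o - 4)*(o + 4)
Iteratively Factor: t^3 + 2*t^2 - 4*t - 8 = (t + 2)*(t^2 - 4) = (t + 2)^2*(t - 2)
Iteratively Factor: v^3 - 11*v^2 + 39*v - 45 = (v - 3)*(v^2 - 8*v + 15) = (v - 5)*(v - 3)*(v - 3)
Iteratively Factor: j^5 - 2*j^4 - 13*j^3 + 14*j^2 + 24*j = (j)*(j^4 - 2*j^3 - 13*j^2 + 14*j + 24) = j*(j + 1)*(j^3 - 3*j^2 - 10*j + 24) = j*(j + 1)*(j + 3)*(j^2 - 6*j + 8) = j*(j - 2)*(j + 1)*(j + 3)*(j - 4)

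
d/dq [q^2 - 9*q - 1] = 2*q - 9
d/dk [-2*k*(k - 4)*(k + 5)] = -6*k^2 - 4*k + 40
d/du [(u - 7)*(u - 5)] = 2*u - 12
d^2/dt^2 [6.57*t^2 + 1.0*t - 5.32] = 13.1400000000000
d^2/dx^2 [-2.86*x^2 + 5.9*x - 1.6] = -5.72000000000000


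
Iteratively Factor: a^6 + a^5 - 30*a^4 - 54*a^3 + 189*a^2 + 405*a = (a - 5)*(a^5 + 6*a^4 - 54*a^2 - 81*a) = a*(a - 5)*(a^4 + 6*a^3 - 54*a - 81) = a*(a - 5)*(a + 3)*(a^3 + 3*a^2 - 9*a - 27) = a*(a - 5)*(a + 3)^2*(a^2 - 9) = a*(a - 5)*(a + 3)^3*(a - 3)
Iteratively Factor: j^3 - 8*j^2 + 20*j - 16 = (j - 2)*(j^2 - 6*j + 8) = (j - 4)*(j - 2)*(j - 2)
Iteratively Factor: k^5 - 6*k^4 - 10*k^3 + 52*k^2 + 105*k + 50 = (k + 1)*(k^4 - 7*k^3 - 3*k^2 + 55*k + 50) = (k + 1)*(k + 2)*(k^3 - 9*k^2 + 15*k + 25) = (k - 5)*(k + 1)*(k + 2)*(k^2 - 4*k - 5) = (k - 5)*(k + 1)^2*(k + 2)*(k - 5)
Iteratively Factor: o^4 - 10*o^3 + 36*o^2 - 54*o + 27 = (o - 3)*(o^3 - 7*o^2 + 15*o - 9) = (o - 3)*(o - 1)*(o^2 - 6*o + 9) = (o - 3)^2*(o - 1)*(o - 3)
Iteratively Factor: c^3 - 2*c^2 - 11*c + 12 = (c + 3)*(c^2 - 5*c + 4) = (c - 1)*(c + 3)*(c - 4)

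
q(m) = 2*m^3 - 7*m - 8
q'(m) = 6*m^2 - 7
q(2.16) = -2.96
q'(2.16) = 20.99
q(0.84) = -12.69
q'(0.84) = -2.77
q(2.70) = 12.47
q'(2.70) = 36.74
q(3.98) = 90.23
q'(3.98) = 88.04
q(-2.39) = -18.57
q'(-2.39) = 27.27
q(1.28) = -12.77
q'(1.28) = 2.83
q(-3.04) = -42.91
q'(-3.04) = 48.45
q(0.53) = -11.41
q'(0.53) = -5.31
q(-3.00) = -41.00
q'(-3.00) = 47.00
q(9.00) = 1387.00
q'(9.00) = 479.00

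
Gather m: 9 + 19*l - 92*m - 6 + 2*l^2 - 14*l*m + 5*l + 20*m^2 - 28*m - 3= 2*l^2 + 24*l + 20*m^2 + m*(-14*l - 120)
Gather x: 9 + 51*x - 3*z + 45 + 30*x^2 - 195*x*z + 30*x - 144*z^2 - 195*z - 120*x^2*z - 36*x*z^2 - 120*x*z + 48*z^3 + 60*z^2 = x^2*(30 - 120*z) + x*(-36*z^2 - 315*z + 81) + 48*z^3 - 84*z^2 - 198*z + 54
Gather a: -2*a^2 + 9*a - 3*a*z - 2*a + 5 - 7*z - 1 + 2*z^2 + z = -2*a^2 + a*(7 - 3*z) + 2*z^2 - 6*z + 4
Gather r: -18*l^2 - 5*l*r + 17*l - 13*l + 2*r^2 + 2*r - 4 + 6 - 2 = -18*l^2 + 4*l + 2*r^2 + r*(2 - 5*l)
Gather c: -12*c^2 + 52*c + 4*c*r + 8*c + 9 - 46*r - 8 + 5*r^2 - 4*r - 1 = -12*c^2 + c*(4*r + 60) + 5*r^2 - 50*r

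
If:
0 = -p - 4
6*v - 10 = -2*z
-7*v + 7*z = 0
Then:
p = -4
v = 5/4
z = 5/4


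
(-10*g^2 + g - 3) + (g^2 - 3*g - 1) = -9*g^2 - 2*g - 4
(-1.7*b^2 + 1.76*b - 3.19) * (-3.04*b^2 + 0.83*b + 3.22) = 5.168*b^4 - 6.7614*b^3 + 5.6844*b^2 + 3.0195*b - 10.2718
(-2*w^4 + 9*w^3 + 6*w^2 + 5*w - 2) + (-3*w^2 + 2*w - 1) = -2*w^4 + 9*w^3 + 3*w^2 + 7*w - 3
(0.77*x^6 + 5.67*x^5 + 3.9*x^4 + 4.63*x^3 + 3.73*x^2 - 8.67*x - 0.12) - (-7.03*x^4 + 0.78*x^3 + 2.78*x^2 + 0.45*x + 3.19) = 0.77*x^6 + 5.67*x^5 + 10.93*x^4 + 3.85*x^3 + 0.95*x^2 - 9.12*x - 3.31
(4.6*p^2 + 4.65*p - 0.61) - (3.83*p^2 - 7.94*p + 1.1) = 0.77*p^2 + 12.59*p - 1.71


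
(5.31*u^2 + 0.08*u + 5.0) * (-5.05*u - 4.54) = -26.8155*u^3 - 24.5114*u^2 - 25.6132*u - 22.7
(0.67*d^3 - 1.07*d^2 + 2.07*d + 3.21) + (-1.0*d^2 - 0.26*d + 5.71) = 0.67*d^3 - 2.07*d^2 + 1.81*d + 8.92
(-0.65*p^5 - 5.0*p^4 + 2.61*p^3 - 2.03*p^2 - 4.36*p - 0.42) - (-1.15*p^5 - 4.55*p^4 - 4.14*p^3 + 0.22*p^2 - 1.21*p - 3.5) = 0.5*p^5 - 0.45*p^4 + 6.75*p^3 - 2.25*p^2 - 3.15*p + 3.08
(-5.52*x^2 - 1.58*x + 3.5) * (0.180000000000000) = -0.9936*x^2 - 0.2844*x + 0.63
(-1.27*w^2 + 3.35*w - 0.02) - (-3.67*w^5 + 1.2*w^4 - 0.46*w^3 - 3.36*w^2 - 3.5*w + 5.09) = 3.67*w^5 - 1.2*w^4 + 0.46*w^3 + 2.09*w^2 + 6.85*w - 5.11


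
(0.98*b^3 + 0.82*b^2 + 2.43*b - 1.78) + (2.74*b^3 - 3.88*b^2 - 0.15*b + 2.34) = 3.72*b^3 - 3.06*b^2 + 2.28*b + 0.56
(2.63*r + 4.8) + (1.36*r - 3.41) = 3.99*r + 1.39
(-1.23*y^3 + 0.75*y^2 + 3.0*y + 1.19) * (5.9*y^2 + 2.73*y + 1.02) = -7.257*y^5 + 1.0671*y^4 + 18.4929*y^3 + 15.976*y^2 + 6.3087*y + 1.2138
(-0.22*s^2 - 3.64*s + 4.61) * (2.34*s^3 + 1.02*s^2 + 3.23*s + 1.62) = -0.5148*s^5 - 8.742*s^4 + 6.364*s^3 - 7.4114*s^2 + 8.9935*s + 7.4682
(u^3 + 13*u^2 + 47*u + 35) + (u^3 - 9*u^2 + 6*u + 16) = 2*u^3 + 4*u^2 + 53*u + 51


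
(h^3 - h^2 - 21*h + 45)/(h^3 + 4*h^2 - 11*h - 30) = (h - 3)/(h + 2)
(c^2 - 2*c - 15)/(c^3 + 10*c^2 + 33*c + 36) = (c - 5)/(c^2 + 7*c + 12)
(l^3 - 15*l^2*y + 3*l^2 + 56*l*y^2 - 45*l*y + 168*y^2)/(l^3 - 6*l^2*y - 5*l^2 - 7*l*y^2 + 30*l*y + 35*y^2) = (l^2 - 8*l*y + 3*l - 24*y)/(l^2 + l*y - 5*l - 5*y)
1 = 1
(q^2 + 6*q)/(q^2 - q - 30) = q*(q + 6)/(q^2 - q - 30)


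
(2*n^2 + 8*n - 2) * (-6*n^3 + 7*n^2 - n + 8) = -12*n^5 - 34*n^4 + 66*n^3 - 6*n^2 + 66*n - 16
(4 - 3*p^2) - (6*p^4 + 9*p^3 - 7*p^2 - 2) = -6*p^4 - 9*p^3 + 4*p^2 + 6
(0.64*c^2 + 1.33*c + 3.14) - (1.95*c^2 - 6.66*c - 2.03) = -1.31*c^2 + 7.99*c + 5.17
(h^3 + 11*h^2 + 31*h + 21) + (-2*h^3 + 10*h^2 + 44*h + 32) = -h^3 + 21*h^2 + 75*h + 53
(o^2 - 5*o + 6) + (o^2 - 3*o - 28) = 2*o^2 - 8*o - 22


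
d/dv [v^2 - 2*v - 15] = 2*v - 2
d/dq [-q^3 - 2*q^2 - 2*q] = -3*q^2 - 4*q - 2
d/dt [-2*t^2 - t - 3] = -4*t - 1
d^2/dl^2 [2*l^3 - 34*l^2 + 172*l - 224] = 12*l - 68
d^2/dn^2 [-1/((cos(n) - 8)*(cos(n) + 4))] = (4*sin(n)^4 - 146*sin(n)^2 - 113*cos(n) - 3*cos(3*n) + 46)/((cos(n) - 8)^3*(cos(n) + 4)^3)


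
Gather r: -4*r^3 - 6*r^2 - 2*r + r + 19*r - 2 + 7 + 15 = -4*r^3 - 6*r^2 + 18*r + 20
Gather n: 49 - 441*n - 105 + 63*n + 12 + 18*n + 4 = -360*n - 40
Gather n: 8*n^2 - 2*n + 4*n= 8*n^2 + 2*n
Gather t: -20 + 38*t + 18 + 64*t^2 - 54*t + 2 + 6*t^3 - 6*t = 6*t^3 + 64*t^2 - 22*t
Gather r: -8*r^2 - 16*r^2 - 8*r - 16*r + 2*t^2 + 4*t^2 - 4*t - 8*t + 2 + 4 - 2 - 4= -24*r^2 - 24*r + 6*t^2 - 12*t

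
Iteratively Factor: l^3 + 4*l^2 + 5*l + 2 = (l + 2)*(l^2 + 2*l + 1) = (l + 1)*(l + 2)*(l + 1)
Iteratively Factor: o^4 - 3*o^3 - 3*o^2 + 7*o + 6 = (o - 2)*(o^3 - o^2 - 5*o - 3) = (o - 2)*(o + 1)*(o^2 - 2*o - 3) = (o - 3)*(o - 2)*(o + 1)*(o + 1)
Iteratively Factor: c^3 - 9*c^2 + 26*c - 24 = (c - 2)*(c^2 - 7*c + 12) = (c - 3)*(c - 2)*(c - 4)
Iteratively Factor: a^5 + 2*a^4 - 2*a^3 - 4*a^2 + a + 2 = (a + 2)*(a^4 - 2*a^2 + 1) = (a - 1)*(a + 2)*(a^3 + a^2 - a - 1) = (a - 1)*(a + 1)*(a + 2)*(a^2 - 1) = (a - 1)*(a + 1)^2*(a + 2)*(a - 1)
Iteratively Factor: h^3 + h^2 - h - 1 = (h + 1)*(h^2 - 1) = (h + 1)^2*(h - 1)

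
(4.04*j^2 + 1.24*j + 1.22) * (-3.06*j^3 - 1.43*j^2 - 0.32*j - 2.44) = -12.3624*j^5 - 9.5716*j^4 - 6.7992*j^3 - 11.999*j^2 - 3.416*j - 2.9768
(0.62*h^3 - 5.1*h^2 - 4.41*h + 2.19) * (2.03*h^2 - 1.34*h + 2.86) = 1.2586*h^5 - 11.1838*h^4 - 0.3451*h^3 - 4.2309*h^2 - 15.5472*h + 6.2634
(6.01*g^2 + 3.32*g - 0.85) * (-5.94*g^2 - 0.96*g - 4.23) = -35.6994*g^4 - 25.4904*g^3 - 23.5605*g^2 - 13.2276*g + 3.5955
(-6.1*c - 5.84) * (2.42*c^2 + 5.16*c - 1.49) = -14.762*c^3 - 45.6088*c^2 - 21.0454*c + 8.7016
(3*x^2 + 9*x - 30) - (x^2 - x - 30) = 2*x^2 + 10*x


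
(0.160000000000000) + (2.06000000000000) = 2.22000000000000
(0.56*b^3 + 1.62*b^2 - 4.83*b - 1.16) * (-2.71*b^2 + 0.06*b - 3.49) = -1.5176*b^5 - 4.3566*b^4 + 11.2321*b^3 - 2.8*b^2 + 16.7871*b + 4.0484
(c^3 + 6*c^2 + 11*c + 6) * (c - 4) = c^4 + 2*c^3 - 13*c^2 - 38*c - 24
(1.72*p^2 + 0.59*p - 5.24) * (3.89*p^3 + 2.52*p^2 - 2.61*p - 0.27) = 6.6908*p^5 + 6.6295*p^4 - 23.386*p^3 - 15.2091*p^2 + 13.5171*p + 1.4148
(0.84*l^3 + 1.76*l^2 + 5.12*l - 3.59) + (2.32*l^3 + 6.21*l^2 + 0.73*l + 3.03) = 3.16*l^3 + 7.97*l^2 + 5.85*l - 0.56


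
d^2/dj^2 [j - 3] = 0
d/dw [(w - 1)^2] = 2*w - 2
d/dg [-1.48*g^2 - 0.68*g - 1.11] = -2.96*g - 0.68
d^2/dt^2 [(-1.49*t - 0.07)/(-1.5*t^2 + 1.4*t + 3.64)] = ((3.962 - 13.41*t)*(-1.5*t^2 + 1.4*t + 3.64) - (1.49*t + 0.07)*(3.0*t - 1.4)*(6.0*t - 2.8))/(-1.5*t^2 + 1.4*t + 3.64)^3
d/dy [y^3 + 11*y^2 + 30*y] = 3*y^2 + 22*y + 30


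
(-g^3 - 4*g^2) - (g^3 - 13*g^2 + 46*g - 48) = -2*g^3 + 9*g^2 - 46*g + 48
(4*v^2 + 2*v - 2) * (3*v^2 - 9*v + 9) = 12*v^4 - 30*v^3 + 12*v^2 + 36*v - 18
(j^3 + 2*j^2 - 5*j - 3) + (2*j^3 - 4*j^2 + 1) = 3*j^3 - 2*j^2 - 5*j - 2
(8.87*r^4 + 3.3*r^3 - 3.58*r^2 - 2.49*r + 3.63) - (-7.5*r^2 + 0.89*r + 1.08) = 8.87*r^4 + 3.3*r^3 + 3.92*r^2 - 3.38*r + 2.55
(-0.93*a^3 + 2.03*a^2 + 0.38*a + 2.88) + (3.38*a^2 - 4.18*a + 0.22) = -0.93*a^3 + 5.41*a^2 - 3.8*a + 3.1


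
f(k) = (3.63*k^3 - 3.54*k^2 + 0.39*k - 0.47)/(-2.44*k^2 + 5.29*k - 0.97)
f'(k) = (4.88*k - 5.29)*(3.63*k^3 - 3.54*k^2 + 0.39*k - 0.47)/(-2.44*k^2 + 5.29*k - 0.97)^2 + (10.89*k^2 - 7.08*k + 0.39)/(-2.44*k^2 + 5.29*k - 0.97) = (-8.8572*k^4 + 38.4054*k^3 - 28.3383*k^2 + 4.574*k + 2.108)/(5.9536*k^4 - 25.8152*k^3 + 32.7177*k^2 - 10.2626*k + 0.9409)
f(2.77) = -10.04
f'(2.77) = 3.63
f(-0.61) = 0.56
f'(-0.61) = -0.81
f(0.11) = 1.11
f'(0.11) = 13.29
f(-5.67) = 7.11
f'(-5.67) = -1.43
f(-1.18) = 1.11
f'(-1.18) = -1.09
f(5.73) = -11.20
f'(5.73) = -1.25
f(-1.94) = 2.01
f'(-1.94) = -1.25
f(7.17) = -13.09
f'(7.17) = -1.36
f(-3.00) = 3.39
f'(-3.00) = -1.34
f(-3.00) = 3.39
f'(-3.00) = -1.34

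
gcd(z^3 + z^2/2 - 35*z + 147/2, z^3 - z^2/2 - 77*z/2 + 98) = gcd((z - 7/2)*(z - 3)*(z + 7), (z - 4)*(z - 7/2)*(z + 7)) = z^2 + 7*z/2 - 49/2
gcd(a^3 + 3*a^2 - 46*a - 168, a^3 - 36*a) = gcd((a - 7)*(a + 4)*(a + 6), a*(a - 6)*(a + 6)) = a + 6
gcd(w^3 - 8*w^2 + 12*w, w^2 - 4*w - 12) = w - 6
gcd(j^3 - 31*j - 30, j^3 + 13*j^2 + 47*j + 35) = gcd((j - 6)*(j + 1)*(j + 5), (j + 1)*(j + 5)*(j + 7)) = j^2 + 6*j + 5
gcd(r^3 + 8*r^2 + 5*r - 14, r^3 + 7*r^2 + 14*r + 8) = r + 2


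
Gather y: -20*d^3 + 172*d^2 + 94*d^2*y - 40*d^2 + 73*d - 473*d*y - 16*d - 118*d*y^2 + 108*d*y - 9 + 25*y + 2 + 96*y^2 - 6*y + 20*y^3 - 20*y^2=-20*d^3 + 132*d^2 + 57*d + 20*y^3 + y^2*(76 - 118*d) + y*(94*d^2 - 365*d + 19) - 7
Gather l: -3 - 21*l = -21*l - 3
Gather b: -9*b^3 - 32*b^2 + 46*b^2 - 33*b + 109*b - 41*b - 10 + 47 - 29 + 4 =-9*b^3 + 14*b^2 + 35*b + 12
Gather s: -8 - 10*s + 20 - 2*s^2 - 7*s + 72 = -2*s^2 - 17*s + 84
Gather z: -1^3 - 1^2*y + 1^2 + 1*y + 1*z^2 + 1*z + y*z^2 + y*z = z^2*(y + 1) + z*(y + 1)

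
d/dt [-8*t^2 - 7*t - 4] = -16*t - 7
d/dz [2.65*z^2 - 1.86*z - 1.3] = 5.3*z - 1.86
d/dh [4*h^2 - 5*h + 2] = 8*h - 5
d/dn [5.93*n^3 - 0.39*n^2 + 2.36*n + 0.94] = 17.79*n^2 - 0.78*n + 2.36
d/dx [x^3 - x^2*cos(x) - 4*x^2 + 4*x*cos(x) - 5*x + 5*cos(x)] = x^2*sin(x) + 3*x^2 - 4*x*sin(x) - 2*x*cos(x) - 8*x - 5*sin(x) + 4*cos(x) - 5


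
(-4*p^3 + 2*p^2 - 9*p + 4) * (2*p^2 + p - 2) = -8*p^5 - 8*p^3 - 5*p^2 + 22*p - 8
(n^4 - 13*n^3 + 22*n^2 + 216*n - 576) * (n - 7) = n^5 - 20*n^4 + 113*n^3 + 62*n^2 - 2088*n + 4032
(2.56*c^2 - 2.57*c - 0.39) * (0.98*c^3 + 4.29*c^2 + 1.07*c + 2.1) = 2.5088*c^5 + 8.4638*c^4 - 8.6683*c^3 + 0.953000000000001*c^2 - 5.8143*c - 0.819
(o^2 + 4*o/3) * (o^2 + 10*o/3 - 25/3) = o^4 + 14*o^3/3 - 35*o^2/9 - 100*o/9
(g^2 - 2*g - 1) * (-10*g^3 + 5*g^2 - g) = -10*g^5 + 25*g^4 - g^3 - 3*g^2 + g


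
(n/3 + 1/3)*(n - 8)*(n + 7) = n^3/3 - 19*n - 56/3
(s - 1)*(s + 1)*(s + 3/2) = s^3 + 3*s^2/2 - s - 3/2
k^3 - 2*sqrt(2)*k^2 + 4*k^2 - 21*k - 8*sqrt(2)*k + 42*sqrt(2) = (k - 3)*(k + 7)*(k - 2*sqrt(2))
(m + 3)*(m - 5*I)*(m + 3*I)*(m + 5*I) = m^4 + 3*m^3 + 3*I*m^3 + 25*m^2 + 9*I*m^2 + 75*m + 75*I*m + 225*I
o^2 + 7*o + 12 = (o + 3)*(o + 4)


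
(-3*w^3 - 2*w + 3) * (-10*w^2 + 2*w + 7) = 30*w^5 - 6*w^4 - w^3 - 34*w^2 - 8*w + 21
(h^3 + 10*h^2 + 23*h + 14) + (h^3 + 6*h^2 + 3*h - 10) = 2*h^3 + 16*h^2 + 26*h + 4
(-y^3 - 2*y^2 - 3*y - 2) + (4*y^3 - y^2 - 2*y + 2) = 3*y^3 - 3*y^2 - 5*y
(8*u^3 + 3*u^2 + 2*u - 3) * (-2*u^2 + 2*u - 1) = -16*u^5 + 10*u^4 - 6*u^3 + 7*u^2 - 8*u + 3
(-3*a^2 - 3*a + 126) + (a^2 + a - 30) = -2*a^2 - 2*a + 96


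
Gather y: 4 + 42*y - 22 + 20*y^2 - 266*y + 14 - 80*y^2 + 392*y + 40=-60*y^2 + 168*y + 36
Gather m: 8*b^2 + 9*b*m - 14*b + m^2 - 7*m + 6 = 8*b^2 - 14*b + m^2 + m*(9*b - 7) + 6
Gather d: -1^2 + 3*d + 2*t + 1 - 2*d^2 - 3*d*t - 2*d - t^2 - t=-2*d^2 + d*(1 - 3*t) - t^2 + t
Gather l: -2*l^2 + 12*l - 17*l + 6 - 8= -2*l^2 - 5*l - 2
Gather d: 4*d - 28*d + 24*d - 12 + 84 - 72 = 0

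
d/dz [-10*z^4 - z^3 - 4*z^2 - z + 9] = -40*z^3 - 3*z^2 - 8*z - 1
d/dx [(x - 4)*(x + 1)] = 2*x - 3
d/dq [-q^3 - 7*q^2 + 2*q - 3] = -3*q^2 - 14*q + 2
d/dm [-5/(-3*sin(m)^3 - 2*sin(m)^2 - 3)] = -5*(9*sin(m) + 4)*sin(m)*cos(m)/(3*sin(m)^3 + 2*sin(m)^2 + 3)^2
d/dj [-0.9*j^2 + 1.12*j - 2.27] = 1.12 - 1.8*j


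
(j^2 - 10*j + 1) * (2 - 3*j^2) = -3*j^4 + 30*j^3 - j^2 - 20*j + 2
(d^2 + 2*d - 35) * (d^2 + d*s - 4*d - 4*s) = d^4 + d^3*s - 2*d^3 - 2*d^2*s - 43*d^2 - 43*d*s + 140*d + 140*s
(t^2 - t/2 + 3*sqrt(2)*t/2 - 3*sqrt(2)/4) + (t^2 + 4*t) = 2*t^2 + 3*sqrt(2)*t/2 + 7*t/2 - 3*sqrt(2)/4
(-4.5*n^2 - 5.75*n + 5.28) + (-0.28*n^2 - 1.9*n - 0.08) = -4.78*n^2 - 7.65*n + 5.2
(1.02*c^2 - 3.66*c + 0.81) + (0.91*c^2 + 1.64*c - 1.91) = 1.93*c^2 - 2.02*c - 1.1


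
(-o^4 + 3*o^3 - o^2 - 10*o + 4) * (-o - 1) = o^5 - 2*o^4 - 2*o^3 + 11*o^2 + 6*o - 4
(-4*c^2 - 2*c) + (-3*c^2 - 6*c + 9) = -7*c^2 - 8*c + 9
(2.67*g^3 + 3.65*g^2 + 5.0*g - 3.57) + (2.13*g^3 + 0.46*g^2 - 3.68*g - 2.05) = 4.8*g^3 + 4.11*g^2 + 1.32*g - 5.62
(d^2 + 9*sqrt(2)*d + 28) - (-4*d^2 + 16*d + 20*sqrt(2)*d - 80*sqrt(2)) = 5*d^2 - 16*d - 11*sqrt(2)*d + 28 + 80*sqrt(2)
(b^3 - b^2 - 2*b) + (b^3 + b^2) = 2*b^3 - 2*b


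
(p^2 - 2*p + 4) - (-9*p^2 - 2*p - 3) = 10*p^2 + 7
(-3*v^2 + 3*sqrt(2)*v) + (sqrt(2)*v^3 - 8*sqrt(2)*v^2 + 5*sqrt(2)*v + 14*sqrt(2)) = sqrt(2)*v^3 - 8*sqrt(2)*v^2 - 3*v^2 + 8*sqrt(2)*v + 14*sqrt(2)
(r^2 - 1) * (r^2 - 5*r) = r^4 - 5*r^3 - r^2 + 5*r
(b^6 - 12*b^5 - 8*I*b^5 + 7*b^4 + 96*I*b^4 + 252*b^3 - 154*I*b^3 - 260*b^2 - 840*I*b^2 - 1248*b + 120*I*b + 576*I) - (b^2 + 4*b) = b^6 - 12*b^5 - 8*I*b^5 + 7*b^4 + 96*I*b^4 + 252*b^3 - 154*I*b^3 - 261*b^2 - 840*I*b^2 - 1252*b + 120*I*b + 576*I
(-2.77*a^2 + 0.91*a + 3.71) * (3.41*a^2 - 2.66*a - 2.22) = -9.4457*a^4 + 10.4713*a^3 + 16.3799*a^2 - 11.8888*a - 8.2362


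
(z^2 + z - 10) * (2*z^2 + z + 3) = 2*z^4 + 3*z^3 - 16*z^2 - 7*z - 30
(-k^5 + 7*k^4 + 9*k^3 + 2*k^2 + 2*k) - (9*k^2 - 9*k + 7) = -k^5 + 7*k^4 + 9*k^3 - 7*k^2 + 11*k - 7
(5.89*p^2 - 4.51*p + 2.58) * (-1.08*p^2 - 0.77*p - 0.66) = -6.3612*p^4 + 0.335500000000001*p^3 - 3.2011*p^2 + 0.99*p - 1.7028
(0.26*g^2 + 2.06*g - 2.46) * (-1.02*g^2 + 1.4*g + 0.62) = -0.2652*g^4 - 1.7372*g^3 + 5.5544*g^2 - 2.1668*g - 1.5252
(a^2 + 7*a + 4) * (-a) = -a^3 - 7*a^2 - 4*a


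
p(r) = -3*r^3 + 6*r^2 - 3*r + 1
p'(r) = -9*r^2 + 12*r - 3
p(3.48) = -63.21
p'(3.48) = -70.23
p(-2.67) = 108.89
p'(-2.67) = -99.20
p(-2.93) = 136.76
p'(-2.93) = -115.42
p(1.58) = -0.59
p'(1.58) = -6.51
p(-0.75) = 7.89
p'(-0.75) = -17.06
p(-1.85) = 46.08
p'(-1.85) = -56.00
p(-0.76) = 8.06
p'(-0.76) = -17.32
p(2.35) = -11.85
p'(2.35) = -24.50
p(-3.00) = 145.00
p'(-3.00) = -120.00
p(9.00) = -1727.00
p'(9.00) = -624.00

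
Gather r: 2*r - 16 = 2*r - 16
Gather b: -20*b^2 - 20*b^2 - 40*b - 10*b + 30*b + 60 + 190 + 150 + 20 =-40*b^2 - 20*b + 420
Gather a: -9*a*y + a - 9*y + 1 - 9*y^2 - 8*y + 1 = a*(1 - 9*y) - 9*y^2 - 17*y + 2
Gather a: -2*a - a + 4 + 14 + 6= 24 - 3*a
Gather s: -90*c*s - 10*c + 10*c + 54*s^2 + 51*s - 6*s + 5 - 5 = 54*s^2 + s*(45 - 90*c)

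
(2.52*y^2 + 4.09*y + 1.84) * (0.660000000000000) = 1.6632*y^2 + 2.6994*y + 1.2144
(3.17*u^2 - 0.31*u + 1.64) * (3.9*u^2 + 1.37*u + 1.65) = 12.363*u^4 + 3.1339*u^3 + 11.2018*u^2 + 1.7353*u + 2.706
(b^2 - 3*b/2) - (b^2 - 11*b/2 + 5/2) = 4*b - 5/2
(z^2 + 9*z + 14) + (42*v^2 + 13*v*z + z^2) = 42*v^2 + 13*v*z + 2*z^2 + 9*z + 14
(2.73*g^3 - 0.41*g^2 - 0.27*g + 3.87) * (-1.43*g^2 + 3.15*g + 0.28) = -3.9039*g^5 + 9.1858*g^4 - 0.141*g^3 - 6.4994*g^2 + 12.1149*g + 1.0836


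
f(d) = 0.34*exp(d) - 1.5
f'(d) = 0.34*exp(d)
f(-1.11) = -1.39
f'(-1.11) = 0.11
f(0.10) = -1.12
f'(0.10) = 0.38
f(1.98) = 0.96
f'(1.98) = 2.46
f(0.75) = -0.78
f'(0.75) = 0.72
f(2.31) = 1.93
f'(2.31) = 3.43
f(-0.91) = -1.36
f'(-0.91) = 0.14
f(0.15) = -1.10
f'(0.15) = 0.40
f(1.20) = -0.37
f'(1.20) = 1.13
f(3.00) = 5.33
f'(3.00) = 6.83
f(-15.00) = -1.50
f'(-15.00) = 0.00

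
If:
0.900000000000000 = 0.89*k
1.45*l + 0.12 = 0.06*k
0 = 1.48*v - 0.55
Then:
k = 1.01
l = -0.04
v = 0.37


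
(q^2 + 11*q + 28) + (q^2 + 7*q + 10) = 2*q^2 + 18*q + 38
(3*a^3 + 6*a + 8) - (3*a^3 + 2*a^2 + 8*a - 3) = -2*a^2 - 2*a + 11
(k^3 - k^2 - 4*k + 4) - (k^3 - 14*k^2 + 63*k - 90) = 13*k^2 - 67*k + 94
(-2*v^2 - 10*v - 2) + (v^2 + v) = -v^2 - 9*v - 2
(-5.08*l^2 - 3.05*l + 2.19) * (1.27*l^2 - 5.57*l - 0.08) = -6.4516*l^4 + 24.4221*l^3 + 20.1762*l^2 - 11.9543*l - 0.1752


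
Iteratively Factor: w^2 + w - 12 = (w - 3)*(w + 4)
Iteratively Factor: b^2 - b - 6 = (b - 3)*(b + 2)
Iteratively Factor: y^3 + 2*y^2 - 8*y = (y - 2)*(y^2 + 4*y) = (y - 2)*(y + 4)*(y)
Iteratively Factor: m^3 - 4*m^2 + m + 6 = (m - 2)*(m^2 - 2*m - 3) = (m - 2)*(m + 1)*(m - 3)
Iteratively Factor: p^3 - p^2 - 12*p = (p - 4)*(p^2 + 3*p) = (p - 4)*(p + 3)*(p)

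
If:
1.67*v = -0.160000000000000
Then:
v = -0.10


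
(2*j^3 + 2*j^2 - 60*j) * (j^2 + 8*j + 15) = 2*j^5 + 18*j^4 - 14*j^3 - 450*j^2 - 900*j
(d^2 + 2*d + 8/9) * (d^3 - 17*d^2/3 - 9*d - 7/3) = d^5 - 11*d^4/3 - 175*d^3/9 - 685*d^2/27 - 38*d/3 - 56/27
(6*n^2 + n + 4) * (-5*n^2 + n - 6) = -30*n^4 + n^3 - 55*n^2 - 2*n - 24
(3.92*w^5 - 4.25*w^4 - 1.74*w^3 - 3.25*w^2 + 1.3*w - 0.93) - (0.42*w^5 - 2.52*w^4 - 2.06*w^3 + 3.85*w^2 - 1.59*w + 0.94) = 3.5*w^5 - 1.73*w^4 + 0.32*w^3 - 7.1*w^2 + 2.89*w - 1.87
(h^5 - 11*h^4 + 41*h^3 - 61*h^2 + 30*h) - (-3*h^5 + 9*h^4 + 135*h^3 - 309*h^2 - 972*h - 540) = 4*h^5 - 20*h^4 - 94*h^3 + 248*h^2 + 1002*h + 540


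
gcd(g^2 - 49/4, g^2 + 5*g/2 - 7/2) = g + 7/2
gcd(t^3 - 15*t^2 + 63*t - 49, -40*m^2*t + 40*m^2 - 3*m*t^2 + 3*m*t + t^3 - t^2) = t - 1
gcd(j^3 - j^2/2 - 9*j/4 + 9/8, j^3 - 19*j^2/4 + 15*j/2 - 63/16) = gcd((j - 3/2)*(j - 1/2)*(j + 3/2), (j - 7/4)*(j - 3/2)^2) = j - 3/2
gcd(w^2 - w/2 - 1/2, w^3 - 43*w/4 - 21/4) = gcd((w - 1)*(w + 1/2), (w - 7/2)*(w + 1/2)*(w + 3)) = w + 1/2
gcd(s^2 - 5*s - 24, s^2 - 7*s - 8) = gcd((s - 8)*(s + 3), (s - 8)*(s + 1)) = s - 8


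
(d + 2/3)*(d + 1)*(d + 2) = d^3 + 11*d^2/3 + 4*d + 4/3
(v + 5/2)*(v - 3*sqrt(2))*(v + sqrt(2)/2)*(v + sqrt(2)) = v^4 - 3*sqrt(2)*v^3/2 + 5*v^3/2 - 8*v^2 - 15*sqrt(2)*v^2/4 - 20*v - 3*sqrt(2)*v - 15*sqrt(2)/2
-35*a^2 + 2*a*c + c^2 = (-5*a + c)*(7*a + c)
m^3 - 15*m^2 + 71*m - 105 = (m - 7)*(m - 5)*(m - 3)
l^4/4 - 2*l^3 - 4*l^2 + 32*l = l*(l/4 + 1)*(l - 8)*(l - 4)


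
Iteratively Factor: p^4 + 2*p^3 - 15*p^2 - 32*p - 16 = (p + 1)*(p^3 + p^2 - 16*p - 16) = (p + 1)^2*(p^2 - 16) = (p - 4)*(p + 1)^2*(p + 4)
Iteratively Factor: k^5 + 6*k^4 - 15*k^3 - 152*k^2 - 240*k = (k - 5)*(k^4 + 11*k^3 + 40*k^2 + 48*k) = (k - 5)*(k + 4)*(k^3 + 7*k^2 + 12*k) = (k - 5)*(k + 4)^2*(k^2 + 3*k) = (k - 5)*(k + 3)*(k + 4)^2*(k)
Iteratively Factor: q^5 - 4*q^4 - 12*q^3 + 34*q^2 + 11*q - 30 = (q - 2)*(q^4 - 2*q^3 - 16*q^2 + 2*q + 15) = (q - 2)*(q + 3)*(q^3 - 5*q^2 - q + 5) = (q - 2)*(q - 1)*(q + 3)*(q^2 - 4*q - 5) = (q - 2)*(q - 1)*(q + 1)*(q + 3)*(q - 5)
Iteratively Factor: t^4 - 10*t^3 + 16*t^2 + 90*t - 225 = (t + 3)*(t^3 - 13*t^2 + 55*t - 75) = (t - 5)*(t + 3)*(t^2 - 8*t + 15) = (t - 5)^2*(t + 3)*(t - 3)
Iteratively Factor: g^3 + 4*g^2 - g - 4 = (g - 1)*(g^2 + 5*g + 4) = (g - 1)*(g + 4)*(g + 1)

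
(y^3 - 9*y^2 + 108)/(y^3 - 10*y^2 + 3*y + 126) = (y - 6)/(y - 7)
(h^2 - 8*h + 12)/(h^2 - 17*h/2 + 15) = 2*(h - 2)/(2*h - 5)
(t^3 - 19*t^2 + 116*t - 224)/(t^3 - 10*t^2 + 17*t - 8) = (t^2 - 11*t + 28)/(t^2 - 2*t + 1)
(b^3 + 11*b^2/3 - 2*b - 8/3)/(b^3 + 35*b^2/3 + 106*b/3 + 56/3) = (b - 1)/(b + 7)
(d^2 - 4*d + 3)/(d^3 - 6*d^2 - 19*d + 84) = (d - 1)/(d^2 - 3*d - 28)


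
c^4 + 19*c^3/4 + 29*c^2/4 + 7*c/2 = c*(c + 1)*(c + 7/4)*(c + 2)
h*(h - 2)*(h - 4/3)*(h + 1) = h^4 - 7*h^3/3 - 2*h^2/3 + 8*h/3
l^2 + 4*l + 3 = (l + 1)*(l + 3)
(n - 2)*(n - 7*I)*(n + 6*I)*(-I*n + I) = -I*n^4 - n^3 + 3*I*n^3 + 3*n^2 - 44*I*n^2 - 2*n + 126*I*n - 84*I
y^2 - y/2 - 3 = (y - 2)*(y + 3/2)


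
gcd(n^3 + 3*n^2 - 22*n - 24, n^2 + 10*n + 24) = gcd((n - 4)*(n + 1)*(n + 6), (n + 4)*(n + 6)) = n + 6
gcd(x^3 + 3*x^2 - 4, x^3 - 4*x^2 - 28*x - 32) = x^2 + 4*x + 4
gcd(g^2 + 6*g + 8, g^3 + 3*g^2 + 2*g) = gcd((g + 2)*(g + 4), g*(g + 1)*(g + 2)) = g + 2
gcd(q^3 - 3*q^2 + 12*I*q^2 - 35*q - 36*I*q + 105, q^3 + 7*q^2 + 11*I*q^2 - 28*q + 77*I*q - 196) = q + 7*I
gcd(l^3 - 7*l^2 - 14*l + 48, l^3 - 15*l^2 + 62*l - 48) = l - 8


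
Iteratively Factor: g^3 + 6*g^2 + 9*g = (g)*(g^2 + 6*g + 9) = g*(g + 3)*(g + 3)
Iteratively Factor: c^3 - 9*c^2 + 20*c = (c - 4)*(c^2 - 5*c) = c*(c - 4)*(c - 5)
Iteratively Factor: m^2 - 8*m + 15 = (m - 3)*(m - 5)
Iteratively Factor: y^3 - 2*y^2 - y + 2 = (y - 2)*(y^2 - 1) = (y - 2)*(y - 1)*(y + 1)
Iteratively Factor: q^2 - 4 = (q - 2)*(q + 2)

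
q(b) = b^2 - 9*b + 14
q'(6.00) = 3.00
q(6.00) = -4.00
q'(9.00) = 9.00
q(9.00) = 14.00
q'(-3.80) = -16.60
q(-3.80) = 62.64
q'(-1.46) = -11.92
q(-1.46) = 29.27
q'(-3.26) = -15.52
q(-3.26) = 53.97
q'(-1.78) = -12.56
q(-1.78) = 33.19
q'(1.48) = -6.04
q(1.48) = 2.87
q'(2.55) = -3.90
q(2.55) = -2.45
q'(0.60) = -7.80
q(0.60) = 8.96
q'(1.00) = -7.00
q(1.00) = 6.00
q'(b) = 2*b - 9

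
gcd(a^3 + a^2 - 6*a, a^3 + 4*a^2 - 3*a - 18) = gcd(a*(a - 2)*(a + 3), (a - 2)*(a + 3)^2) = a^2 + a - 6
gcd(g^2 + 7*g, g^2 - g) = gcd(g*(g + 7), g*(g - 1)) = g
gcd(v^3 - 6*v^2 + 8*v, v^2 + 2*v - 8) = v - 2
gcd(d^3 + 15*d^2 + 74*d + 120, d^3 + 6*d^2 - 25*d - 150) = d^2 + 11*d + 30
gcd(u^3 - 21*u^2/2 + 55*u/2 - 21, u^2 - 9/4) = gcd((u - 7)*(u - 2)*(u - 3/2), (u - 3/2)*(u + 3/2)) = u - 3/2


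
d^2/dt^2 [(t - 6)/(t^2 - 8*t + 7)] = 2*((14 - 3*t)*(t^2 - 8*t + 7) + 4*(t - 6)*(t - 4)^2)/(t^2 - 8*t + 7)^3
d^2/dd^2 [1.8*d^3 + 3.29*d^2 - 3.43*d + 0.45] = 10.8*d + 6.58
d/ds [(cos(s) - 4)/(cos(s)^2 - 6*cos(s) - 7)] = (cos(s)^2 - 8*cos(s) + 31)*sin(s)/(sin(s)^2 + 6*cos(s) + 6)^2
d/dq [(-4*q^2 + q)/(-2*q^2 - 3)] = (2*q^2 + 24*q - 3)/(4*q^4 + 12*q^2 + 9)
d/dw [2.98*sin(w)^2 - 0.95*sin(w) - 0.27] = (5.96*sin(w) - 0.95)*cos(w)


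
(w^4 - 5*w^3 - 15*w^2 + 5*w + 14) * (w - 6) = w^5 - 11*w^4 + 15*w^3 + 95*w^2 - 16*w - 84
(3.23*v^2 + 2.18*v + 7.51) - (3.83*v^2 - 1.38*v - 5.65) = -0.6*v^2 + 3.56*v + 13.16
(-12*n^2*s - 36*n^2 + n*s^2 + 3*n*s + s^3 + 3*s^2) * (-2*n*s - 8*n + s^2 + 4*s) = 24*n^3*s^2 + 168*n^3*s + 288*n^3 - 14*n^2*s^3 - 98*n^2*s^2 - 168*n^2*s - n*s^4 - 7*n*s^3 - 12*n*s^2 + s^5 + 7*s^4 + 12*s^3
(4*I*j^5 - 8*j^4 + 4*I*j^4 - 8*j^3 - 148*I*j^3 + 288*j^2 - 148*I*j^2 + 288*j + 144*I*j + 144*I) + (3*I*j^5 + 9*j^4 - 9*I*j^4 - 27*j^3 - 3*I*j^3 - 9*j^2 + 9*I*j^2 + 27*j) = 7*I*j^5 + j^4 - 5*I*j^4 - 35*j^3 - 151*I*j^3 + 279*j^2 - 139*I*j^2 + 315*j + 144*I*j + 144*I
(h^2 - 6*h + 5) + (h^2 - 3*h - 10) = 2*h^2 - 9*h - 5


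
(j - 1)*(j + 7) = j^2 + 6*j - 7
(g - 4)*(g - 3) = g^2 - 7*g + 12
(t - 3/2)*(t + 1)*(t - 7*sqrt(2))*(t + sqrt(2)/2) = t^4 - 13*sqrt(2)*t^3/2 - t^3/2 - 17*t^2/2 + 13*sqrt(2)*t^2/4 + 7*t/2 + 39*sqrt(2)*t/4 + 21/2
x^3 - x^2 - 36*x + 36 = (x - 6)*(x - 1)*(x + 6)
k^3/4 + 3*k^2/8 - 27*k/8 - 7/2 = (k/4 + 1)*(k - 7/2)*(k + 1)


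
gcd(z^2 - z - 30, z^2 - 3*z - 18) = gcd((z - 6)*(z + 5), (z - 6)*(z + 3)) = z - 6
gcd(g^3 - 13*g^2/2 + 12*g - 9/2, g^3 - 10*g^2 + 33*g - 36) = g^2 - 6*g + 9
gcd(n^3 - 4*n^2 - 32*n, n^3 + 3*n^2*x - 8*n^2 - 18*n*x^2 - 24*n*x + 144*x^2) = n - 8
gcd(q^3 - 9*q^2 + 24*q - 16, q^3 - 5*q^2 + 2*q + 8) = q - 4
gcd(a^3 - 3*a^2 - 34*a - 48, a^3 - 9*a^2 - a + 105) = a + 3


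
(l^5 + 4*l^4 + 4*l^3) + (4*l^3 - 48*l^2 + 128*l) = l^5 + 4*l^4 + 8*l^3 - 48*l^2 + 128*l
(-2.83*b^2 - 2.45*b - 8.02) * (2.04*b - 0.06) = -5.7732*b^3 - 4.8282*b^2 - 16.2138*b + 0.4812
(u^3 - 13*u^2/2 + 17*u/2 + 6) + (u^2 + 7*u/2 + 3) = u^3 - 11*u^2/2 + 12*u + 9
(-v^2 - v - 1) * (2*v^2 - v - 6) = -2*v^4 - v^3 + 5*v^2 + 7*v + 6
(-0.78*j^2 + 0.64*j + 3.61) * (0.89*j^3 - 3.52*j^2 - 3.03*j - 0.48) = -0.6942*j^5 + 3.3152*j^4 + 3.3235*j^3 - 14.272*j^2 - 11.2455*j - 1.7328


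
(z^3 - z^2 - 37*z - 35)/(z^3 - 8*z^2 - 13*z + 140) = (z^2 + 6*z + 5)/(z^2 - z - 20)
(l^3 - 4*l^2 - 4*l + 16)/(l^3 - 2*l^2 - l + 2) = (l^2 - 2*l - 8)/(l^2 - 1)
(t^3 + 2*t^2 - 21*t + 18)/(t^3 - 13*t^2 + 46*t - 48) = (t^2 + 5*t - 6)/(t^2 - 10*t + 16)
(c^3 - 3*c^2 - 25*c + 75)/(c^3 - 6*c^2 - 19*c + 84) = (c^2 - 25)/(c^2 - 3*c - 28)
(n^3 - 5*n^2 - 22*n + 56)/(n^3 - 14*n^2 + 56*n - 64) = (n^2 - 3*n - 28)/(n^2 - 12*n + 32)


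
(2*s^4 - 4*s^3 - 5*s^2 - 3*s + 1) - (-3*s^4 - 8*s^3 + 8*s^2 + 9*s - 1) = 5*s^4 + 4*s^3 - 13*s^2 - 12*s + 2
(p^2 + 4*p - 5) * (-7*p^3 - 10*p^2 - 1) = -7*p^5 - 38*p^4 - 5*p^3 + 49*p^2 - 4*p + 5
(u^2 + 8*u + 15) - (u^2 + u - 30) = 7*u + 45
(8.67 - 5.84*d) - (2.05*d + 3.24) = 5.43 - 7.89*d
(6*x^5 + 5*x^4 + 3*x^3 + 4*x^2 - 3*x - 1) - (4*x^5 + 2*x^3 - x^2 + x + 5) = 2*x^5 + 5*x^4 + x^3 + 5*x^2 - 4*x - 6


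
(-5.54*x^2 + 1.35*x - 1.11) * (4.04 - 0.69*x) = 3.8226*x^3 - 23.3131*x^2 + 6.2199*x - 4.4844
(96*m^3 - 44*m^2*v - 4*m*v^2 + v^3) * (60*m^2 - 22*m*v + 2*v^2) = 5760*m^5 - 4752*m^4*v + 920*m^3*v^2 + 60*m^2*v^3 - 30*m*v^4 + 2*v^5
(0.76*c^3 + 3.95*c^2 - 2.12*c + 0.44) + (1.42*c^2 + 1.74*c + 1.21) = 0.76*c^3 + 5.37*c^2 - 0.38*c + 1.65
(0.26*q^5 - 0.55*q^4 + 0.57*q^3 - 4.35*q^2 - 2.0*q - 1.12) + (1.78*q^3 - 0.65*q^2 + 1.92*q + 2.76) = 0.26*q^5 - 0.55*q^4 + 2.35*q^3 - 5.0*q^2 - 0.0800000000000001*q + 1.64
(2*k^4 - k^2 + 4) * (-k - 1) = -2*k^5 - 2*k^4 + k^3 + k^2 - 4*k - 4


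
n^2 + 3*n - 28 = (n - 4)*(n + 7)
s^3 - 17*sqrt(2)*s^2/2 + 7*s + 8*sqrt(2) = (s - 8*sqrt(2))*(s - sqrt(2))*(s + sqrt(2)/2)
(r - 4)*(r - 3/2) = r^2 - 11*r/2 + 6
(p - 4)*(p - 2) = p^2 - 6*p + 8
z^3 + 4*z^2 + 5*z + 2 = (z + 1)^2*(z + 2)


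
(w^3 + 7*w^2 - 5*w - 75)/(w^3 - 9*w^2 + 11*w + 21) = (w^2 + 10*w + 25)/(w^2 - 6*w - 7)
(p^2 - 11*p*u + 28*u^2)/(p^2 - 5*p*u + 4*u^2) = (p - 7*u)/(p - u)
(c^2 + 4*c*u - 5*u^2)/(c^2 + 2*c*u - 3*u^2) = (c + 5*u)/(c + 3*u)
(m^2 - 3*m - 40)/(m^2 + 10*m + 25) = (m - 8)/(m + 5)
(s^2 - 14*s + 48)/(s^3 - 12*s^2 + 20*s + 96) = 1/(s + 2)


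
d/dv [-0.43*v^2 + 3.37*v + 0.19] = 3.37 - 0.86*v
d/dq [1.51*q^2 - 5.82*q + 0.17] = 3.02*q - 5.82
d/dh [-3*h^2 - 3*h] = -6*h - 3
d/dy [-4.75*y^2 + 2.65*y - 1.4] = 2.65 - 9.5*y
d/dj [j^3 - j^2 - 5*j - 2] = 3*j^2 - 2*j - 5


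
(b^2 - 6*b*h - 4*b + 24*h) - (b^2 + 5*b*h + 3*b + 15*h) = -11*b*h - 7*b + 9*h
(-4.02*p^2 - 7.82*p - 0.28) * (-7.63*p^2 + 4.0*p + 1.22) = 30.6726*p^4 + 43.5866*p^3 - 34.048*p^2 - 10.6604*p - 0.3416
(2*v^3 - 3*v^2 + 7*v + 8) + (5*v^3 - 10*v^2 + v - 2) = 7*v^3 - 13*v^2 + 8*v + 6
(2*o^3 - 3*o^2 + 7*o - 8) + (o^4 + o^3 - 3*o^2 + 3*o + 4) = o^4 + 3*o^3 - 6*o^2 + 10*o - 4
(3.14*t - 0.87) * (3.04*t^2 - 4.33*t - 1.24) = 9.5456*t^3 - 16.241*t^2 - 0.1265*t + 1.0788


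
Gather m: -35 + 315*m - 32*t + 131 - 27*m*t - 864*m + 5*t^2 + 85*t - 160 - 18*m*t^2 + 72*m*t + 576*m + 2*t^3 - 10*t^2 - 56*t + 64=m*(-18*t^2 + 45*t + 27) + 2*t^3 - 5*t^2 - 3*t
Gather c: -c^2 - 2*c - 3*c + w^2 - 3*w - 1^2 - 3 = -c^2 - 5*c + w^2 - 3*w - 4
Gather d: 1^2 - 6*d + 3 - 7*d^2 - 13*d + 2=-7*d^2 - 19*d + 6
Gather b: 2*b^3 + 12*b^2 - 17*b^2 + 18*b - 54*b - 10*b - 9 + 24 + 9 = 2*b^3 - 5*b^2 - 46*b + 24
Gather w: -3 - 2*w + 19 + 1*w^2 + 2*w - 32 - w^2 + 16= 0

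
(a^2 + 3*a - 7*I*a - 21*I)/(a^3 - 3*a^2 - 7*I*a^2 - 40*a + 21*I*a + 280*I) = (a + 3)/(a^2 - 3*a - 40)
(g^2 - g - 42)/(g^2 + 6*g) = (g - 7)/g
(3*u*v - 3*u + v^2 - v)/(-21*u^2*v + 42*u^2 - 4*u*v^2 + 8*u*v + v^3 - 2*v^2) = (1 - v)/(7*u*v - 14*u - v^2 + 2*v)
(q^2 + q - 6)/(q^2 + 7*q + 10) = (q^2 + q - 6)/(q^2 + 7*q + 10)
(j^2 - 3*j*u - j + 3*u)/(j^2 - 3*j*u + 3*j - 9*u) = (j - 1)/(j + 3)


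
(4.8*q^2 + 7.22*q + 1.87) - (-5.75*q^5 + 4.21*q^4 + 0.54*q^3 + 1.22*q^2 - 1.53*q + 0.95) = 5.75*q^5 - 4.21*q^4 - 0.54*q^3 + 3.58*q^2 + 8.75*q + 0.92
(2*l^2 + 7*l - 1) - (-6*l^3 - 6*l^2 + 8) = 6*l^3 + 8*l^2 + 7*l - 9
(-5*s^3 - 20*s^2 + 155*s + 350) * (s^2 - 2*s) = -5*s^5 - 10*s^4 + 195*s^3 + 40*s^2 - 700*s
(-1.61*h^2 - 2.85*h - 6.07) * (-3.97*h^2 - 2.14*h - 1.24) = 6.3917*h^4 + 14.7599*h^3 + 32.1933*h^2 + 16.5238*h + 7.5268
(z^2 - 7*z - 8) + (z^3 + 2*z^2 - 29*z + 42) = z^3 + 3*z^2 - 36*z + 34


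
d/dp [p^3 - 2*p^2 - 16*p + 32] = 3*p^2 - 4*p - 16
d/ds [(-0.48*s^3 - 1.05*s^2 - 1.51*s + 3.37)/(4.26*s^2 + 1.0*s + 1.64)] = (-2.0448*s^4 - 0.959999999999999*s^3 + 3.021*s^2 - 32.1564*s - 5.8464)/(18.1476*s^4 + 8.52*s^3 + 14.9728*s^2 + 3.28*s + 2.6896)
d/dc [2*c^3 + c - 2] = 6*c^2 + 1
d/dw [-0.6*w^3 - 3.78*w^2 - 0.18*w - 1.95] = -1.8*w^2 - 7.56*w - 0.18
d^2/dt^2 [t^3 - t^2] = 6*t - 2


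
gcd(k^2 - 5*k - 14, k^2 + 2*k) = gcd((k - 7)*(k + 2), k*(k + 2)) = k + 2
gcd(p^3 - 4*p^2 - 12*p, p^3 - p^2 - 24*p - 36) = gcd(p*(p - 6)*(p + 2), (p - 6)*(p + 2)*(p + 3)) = p^2 - 4*p - 12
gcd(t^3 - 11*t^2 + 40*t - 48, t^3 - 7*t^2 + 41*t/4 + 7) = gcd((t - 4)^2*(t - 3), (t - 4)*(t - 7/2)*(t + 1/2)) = t - 4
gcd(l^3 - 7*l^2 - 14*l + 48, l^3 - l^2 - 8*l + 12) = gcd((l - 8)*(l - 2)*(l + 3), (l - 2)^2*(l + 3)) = l^2 + l - 6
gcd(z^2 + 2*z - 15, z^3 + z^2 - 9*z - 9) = z - 3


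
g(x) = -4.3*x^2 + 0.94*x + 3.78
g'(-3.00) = 26.74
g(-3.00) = -37.74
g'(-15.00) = 129.94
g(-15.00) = -977.82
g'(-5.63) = 49.36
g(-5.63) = -137.81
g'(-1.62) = 14.87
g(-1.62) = -9.03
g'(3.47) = -28.90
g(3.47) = -44.73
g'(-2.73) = 24.42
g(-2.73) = -30.83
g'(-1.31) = 12.21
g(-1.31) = -4.83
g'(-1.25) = 11.69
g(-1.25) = -4.11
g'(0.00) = 0.94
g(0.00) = 3.78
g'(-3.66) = 32.42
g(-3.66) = -57.26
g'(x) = 0.94 - 8.6*x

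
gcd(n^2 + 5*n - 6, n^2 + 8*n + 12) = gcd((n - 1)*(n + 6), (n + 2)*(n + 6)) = n + 6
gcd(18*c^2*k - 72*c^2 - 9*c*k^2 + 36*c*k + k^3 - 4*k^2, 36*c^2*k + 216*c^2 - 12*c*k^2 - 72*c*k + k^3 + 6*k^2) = 6*c - k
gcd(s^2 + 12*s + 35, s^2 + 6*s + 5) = s + 5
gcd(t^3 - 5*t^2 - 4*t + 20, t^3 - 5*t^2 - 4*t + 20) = t^3 - 5*t^2 - 4*t + 20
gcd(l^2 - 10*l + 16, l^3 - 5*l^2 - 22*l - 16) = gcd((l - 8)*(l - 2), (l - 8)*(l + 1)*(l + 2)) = l - 8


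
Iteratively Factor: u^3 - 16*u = (u)*(u^2 - 16) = u*(u - 4)*(u + 4)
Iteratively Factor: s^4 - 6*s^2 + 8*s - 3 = (s - 1)*(s^3 + s^2 - 5*s + 3) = (s - 1)^2*(s^2 + 2*s - 3) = (s - 1)^2*(s + 3)*(s - 1)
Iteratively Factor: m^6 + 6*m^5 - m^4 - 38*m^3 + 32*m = (m - 2)*(m^5 + 8*m^4 + 15*m^3 - 8*m^2 - 16*m) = m*(m - 2)*(m^4 + 8*m^3 + 15*m^2 - 8*m - 16) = m*(m - 2)*(m + 4)*(m^3 + 4*m^2 - m - 4) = m*(m - 2)*(m - 1)*(m + 4)*(m^2 + 5*m + 4) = m*(m - 2)*(m - 1)*(m + 1)*(m + 4)*(m + 4)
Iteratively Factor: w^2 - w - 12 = (w - 4)*(w + 3)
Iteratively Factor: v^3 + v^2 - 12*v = (v + 4)*(v^2 - 3*v) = v*(v + 4)*(v - 3)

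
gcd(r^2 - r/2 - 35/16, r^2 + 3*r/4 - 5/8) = r + 5/4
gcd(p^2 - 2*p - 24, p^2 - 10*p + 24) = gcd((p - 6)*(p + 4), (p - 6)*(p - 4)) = p - 6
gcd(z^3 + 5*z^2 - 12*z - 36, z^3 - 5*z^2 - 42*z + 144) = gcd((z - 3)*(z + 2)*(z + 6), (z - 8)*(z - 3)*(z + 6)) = z^2 + 3*z - 18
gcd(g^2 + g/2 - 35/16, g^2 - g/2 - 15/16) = g - 5/4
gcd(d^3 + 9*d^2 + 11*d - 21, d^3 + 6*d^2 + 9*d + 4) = 1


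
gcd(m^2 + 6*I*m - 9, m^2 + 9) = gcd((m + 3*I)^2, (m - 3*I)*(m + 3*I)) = m + 3*I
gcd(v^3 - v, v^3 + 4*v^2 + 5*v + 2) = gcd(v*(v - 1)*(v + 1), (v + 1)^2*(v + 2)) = v + 1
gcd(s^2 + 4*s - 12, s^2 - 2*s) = s - 2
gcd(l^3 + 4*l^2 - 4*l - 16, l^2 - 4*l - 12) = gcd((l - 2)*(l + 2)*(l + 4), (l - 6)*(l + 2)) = l + 2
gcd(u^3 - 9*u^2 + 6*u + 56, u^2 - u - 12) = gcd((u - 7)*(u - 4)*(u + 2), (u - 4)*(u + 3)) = u - 4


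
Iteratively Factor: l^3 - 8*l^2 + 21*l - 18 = (l - 3)*(l^2 - 5*l + 6) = (l - 3)^2*(l - 2)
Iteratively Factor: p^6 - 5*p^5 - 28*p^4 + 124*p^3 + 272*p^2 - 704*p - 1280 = (p - 4)*(p^5 - p^4 - 32*p^3 - 4*p^2 + 256*p + 320) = (p - 4)*(p + 2)*(p^4 - 3*p^3 - 26*p^2 + 48*p + 160) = (p - 5)*(p - 4)*(p + 2)*(p^3 + 2*p^2 - 16*p - 32) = (p - 5)*(p - 4)^2*(p + 2)*(p^2 + 6*p + 8) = (p - 5)*(p - 4)^2*(p + 2)^2*(p + 4)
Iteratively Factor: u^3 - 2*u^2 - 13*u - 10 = (u + 1)*(u^2 - 3*u - 10) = (u - 5)*(u + 1)*(u + 2)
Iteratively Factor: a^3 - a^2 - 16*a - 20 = (a + 2)*(a^2 - 3*a - 10) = (a + 2)^2*(a - 5)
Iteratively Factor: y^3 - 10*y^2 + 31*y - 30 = (y - 5)*(y^2 - 5*y + 6) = (y - 5)*(y - 2)*(y - 3)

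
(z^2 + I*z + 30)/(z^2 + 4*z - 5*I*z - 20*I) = (z + 6*I)/(z + 4)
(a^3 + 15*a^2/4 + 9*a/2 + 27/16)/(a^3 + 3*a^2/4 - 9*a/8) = (8*a^2 + 18*a + 9)/(2*a*(4*a - 3))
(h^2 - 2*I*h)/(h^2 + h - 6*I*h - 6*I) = h*(h - 2*I)/(h^2 + h - 6*I*h - 6*I)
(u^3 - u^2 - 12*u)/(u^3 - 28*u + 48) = u*(u + 3)/(u^2 + 4*u - 12)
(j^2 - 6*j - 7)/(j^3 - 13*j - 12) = (j - 7)/(j^2 - j - 12)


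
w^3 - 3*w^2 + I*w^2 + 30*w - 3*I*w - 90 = (w - 3)*(w - 5*I)*(w + 6*I)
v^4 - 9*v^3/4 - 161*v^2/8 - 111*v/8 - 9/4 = (v - 6)*(v + 1/4)*(v + 1/2)*(v + 3)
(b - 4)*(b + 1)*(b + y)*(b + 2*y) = b^4 + 3*b^3*y - 3*b^3 + 2*b^2*y^2 - 9*b^2*y - 4*b^2 - 6*b*y^2 - 12*b*y - 8*y^2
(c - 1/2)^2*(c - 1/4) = c^3 - 5*c^2/4 + c/2 - 1/16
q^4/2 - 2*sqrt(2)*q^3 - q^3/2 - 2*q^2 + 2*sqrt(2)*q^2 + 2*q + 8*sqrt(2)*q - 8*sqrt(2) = (q/2 + 1)*(q - 2)*(q - 1)*(q - 4*sqrt(2))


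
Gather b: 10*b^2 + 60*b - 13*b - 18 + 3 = 10*b^2 + 47*b - 15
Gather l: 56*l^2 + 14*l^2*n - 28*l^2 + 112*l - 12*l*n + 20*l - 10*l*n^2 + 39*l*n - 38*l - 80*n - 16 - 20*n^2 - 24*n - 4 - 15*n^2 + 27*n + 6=l^2*(14*n + 28) + l*(-10*n^2 + 27*n + 94) - 35*n^2 - 77*n - 14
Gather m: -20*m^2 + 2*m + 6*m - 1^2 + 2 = -20*m^2 + 8*m + 1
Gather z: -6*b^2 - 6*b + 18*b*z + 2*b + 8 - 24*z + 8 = -6*b^2 - 4*b + z*(18*b - 24) + 16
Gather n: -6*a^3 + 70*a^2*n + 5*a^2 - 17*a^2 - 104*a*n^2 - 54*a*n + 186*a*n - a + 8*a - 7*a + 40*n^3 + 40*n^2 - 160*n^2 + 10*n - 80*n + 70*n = -6*a^3 - 12*a^2 + 40*n^3 + n^2*(-104*a - 120) + n*(70*a^2 + 132*a)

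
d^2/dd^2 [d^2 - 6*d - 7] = 2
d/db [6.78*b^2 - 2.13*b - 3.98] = 13.56*b - 2.13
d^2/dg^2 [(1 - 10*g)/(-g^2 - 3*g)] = 2*(10*g^3 - 3*g^2 - 9*g - 9)/(g^3*(g^3 + 9*g^2 + 27*g + 27))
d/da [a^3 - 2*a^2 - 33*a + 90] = 3*a^2 - 4*a - 33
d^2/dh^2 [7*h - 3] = 0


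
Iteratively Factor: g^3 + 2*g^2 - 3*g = (g)*(g^2 + 2*g - 3) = g*(g - 1)*(g + 3)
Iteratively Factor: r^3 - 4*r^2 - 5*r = (r)*(r^2 - 4*r - 5) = r*(r + 1)*(r - 5)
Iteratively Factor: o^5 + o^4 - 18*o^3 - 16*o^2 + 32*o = (o + 2)*(o^4 - o^3 - 16*o^2 + 16*o) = (o + 2)*(o + 4)*(o^3 - 5*o^2 + 4*o) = (o - 1)*(o + 2)*(o + 4)*(o^2 - 4*o) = o*(o - 1)*(o + 2)*(o + 4)*(o - 4)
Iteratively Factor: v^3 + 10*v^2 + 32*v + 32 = (v + 4)*(v^2 + 6*v + 8) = (v + 2)*(v + 4)*(v + 4)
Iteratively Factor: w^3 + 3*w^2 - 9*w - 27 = (w + 3)*(w^2 - 9) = (w + 3)^2*(w - 3)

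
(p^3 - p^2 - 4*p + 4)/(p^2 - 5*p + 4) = (p^2 - 4)/(p - 4)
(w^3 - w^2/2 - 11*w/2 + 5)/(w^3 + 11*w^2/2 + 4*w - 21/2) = (2*w^2 + w - 10)/(2*w^2 + 13*w + 21)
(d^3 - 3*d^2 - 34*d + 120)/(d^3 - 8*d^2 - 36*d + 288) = (d^2 - 9*d + 20)/(d^2 - 14*d + 48)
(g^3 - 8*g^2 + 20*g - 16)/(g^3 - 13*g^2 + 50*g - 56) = (g - 2)/(g - 7)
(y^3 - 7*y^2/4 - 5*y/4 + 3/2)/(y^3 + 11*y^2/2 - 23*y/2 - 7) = (4*y^2 + y - 3)/(2*(2*y^2 + 15*y + 7))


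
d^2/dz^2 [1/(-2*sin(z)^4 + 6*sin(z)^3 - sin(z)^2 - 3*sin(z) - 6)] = (64*sin(z)^8 - 276*sin(z)^7 + 268*sin(z)^6 + 288*sin(z)^5 - 692*sin(z)^4 + 405*sin(z)^3 + 231*sin(z)^2 - 252*sin(z) - 6)/(2*sin(z)^4 - 6*sin(z)^3 + sin(z)^2 + 3*sin(z) + 6)^3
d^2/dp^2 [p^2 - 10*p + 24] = 2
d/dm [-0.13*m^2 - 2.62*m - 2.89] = -0.26*m - 2.62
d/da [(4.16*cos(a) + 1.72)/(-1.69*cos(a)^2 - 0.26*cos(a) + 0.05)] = (7.0304*sin(a)^2 - 5.8136*cos(a) - 7.6856)*sin(a)/(1.69*cos(a)^2 + 0.26*cos(a) - 0.05)^2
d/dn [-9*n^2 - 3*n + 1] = -18*n - 3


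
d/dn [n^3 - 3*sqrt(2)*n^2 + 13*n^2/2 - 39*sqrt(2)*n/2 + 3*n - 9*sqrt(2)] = 3*n^2 - 6*sqrt(2)*n + 13*n - 39*sqrt(2)/2 + 3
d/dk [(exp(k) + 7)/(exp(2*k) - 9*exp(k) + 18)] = (-(exp(k) + 7)*(2*exp(k) - 9) + exp(2*k) - 9*exp(k) + 18)*exp(k)/(exp(2*k) - 9*exp(k) + 18)^2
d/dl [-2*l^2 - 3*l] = -4*l - 3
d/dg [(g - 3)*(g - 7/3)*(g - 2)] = 3*g^2 - 44*g/3 + 53/3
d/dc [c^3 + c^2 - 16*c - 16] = 3*c^2 + 2*c - 16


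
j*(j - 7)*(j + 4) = j^3 - 3*j^2 - 28*j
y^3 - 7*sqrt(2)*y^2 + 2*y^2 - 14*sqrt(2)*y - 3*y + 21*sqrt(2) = (y - 1)*(y + 3)*(y - 7*sqrt(2))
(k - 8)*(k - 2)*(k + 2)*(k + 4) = k^4 - 4*k^3 - 36*k^2 + 16*k + 128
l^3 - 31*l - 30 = (l - 6)*(l + 1)*(l + 5)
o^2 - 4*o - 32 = (o - 8)*(o + 4)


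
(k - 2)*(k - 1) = k^2 - 3*k + 2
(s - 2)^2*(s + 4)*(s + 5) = s^4 + 5*s^3 - 12*s^2 - 44*s + 80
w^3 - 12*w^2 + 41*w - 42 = (w - 7)*(w - 3)*(w - 2)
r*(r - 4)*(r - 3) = r^3 - 7*r^2 + 12*r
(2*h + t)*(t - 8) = 2*h*t - 16*h + t^2 - 8*t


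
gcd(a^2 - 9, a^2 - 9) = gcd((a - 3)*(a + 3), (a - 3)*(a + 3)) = a^2 - 9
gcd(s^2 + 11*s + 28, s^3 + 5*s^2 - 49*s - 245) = s + 7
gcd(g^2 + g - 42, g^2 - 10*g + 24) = g - 6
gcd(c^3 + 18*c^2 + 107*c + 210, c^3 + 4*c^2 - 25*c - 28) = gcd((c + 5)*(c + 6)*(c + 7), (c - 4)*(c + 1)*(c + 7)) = c + 7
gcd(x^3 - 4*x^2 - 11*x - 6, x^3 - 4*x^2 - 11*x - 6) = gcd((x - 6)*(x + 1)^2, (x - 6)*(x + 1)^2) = x^3 - 4*x^2 - 11*x - 6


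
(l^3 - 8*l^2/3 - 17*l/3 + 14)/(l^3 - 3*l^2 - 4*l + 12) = (l + 7/3)/(l + 2)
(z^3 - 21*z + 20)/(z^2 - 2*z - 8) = (z^2 + 4*z - 5)/(z + 2)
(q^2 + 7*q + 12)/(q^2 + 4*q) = (q + 3)/q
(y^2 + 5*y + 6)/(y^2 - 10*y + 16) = (y^2 + 5*y + 6)/(y^2 - 10*y + 16)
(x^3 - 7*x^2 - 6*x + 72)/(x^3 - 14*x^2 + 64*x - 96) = (x + 3)/(x - 4)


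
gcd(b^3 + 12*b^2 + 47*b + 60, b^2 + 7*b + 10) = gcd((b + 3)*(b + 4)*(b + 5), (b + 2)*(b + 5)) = b + 5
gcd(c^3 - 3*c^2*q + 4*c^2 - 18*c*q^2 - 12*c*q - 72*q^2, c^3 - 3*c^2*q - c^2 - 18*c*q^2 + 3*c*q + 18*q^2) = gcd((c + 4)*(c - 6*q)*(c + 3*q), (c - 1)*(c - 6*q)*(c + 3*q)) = -c^2 + 3*c*q + 18*q^2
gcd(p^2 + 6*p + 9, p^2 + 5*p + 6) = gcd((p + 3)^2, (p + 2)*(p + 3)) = p + 3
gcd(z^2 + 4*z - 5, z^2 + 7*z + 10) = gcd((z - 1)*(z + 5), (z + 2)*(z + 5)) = z + 5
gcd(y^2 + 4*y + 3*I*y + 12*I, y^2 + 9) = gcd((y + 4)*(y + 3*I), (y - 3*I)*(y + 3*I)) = y + 3*I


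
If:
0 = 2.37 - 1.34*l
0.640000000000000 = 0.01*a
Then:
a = 64.00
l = 1.77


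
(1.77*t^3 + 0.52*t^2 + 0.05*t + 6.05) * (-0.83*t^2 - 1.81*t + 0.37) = -1.4691*t^5 - 3.6353*t^4 - 0.3278*t^3 - 4.9196*t^2 - 10.932*t + 2.2385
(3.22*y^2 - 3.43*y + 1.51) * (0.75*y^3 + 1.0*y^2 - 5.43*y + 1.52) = 2.415*y^5 + 0.6475*y^4 - 19.7821*y^3 + 25.0293*y^2 - 13.4129*y + 2.2952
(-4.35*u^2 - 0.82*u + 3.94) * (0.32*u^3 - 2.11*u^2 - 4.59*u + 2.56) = -1.392*u^5 + 8.9161*u^4 + 22.9575*u^3 - 15.6856*u^2 - 20.1838*u + 10.0864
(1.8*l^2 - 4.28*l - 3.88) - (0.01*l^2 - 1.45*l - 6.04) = 1.79*l^2 - 2.83*l + 2.16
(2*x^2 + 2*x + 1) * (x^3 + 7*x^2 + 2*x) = 2*x^5 + 16*x^4 + 19*x^3 + 11*x^2 + 2*x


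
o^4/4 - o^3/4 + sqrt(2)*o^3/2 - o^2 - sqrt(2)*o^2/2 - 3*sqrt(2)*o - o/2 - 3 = (o/2 + 1)*(o/2 + sqrt(2)/2)*(o - 3)*(o + sqrt(2))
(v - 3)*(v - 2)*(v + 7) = v^3 + 2*v^2 - 29*v + 42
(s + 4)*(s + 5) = s^2 + 9*s + 20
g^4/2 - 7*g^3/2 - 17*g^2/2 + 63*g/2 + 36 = (g/2 + 1/2)*(g - 8)*(g - 3)*(g + 3)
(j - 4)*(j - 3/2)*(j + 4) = j^3 - 3*j^2/2 - 16*j + 24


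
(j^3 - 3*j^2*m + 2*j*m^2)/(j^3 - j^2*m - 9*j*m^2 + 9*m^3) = j*(j - 2*m)/(j^2 - 9*m^2)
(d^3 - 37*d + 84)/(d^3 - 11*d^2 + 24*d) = (d^2 + 3*d - 28)/(d*(d - 8))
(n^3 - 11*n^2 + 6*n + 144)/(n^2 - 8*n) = n - 3 - 18/n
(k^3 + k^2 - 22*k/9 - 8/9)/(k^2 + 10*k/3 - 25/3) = (9*k^3 + 9*k^2 - 22*k - 8)/(3*(3*k^2 + 10*k - 25))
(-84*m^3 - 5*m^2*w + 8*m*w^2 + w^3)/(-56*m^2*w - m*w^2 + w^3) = (-12*m^2 + m*w + w^2)/(w*(-8*m + w))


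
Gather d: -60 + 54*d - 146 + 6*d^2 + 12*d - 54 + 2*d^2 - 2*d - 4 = 8*d^2 + 64*d - 264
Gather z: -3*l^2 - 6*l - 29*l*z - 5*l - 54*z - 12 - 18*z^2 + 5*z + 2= -3*l^2 - 11*l - 18*z^2 + z*(-29*l - 49) - 10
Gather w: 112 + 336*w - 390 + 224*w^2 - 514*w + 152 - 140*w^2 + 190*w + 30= 84*w^2 + 12*w - 96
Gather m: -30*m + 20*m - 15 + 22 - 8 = -10*m - 1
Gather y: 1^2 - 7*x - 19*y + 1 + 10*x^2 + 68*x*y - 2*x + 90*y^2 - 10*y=10*x^2 - 9*x + 90*y^2 + y*(68*x - 29) + 2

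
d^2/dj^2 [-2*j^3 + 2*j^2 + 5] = 4 - 12*j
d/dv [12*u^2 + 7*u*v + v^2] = 7*u + 2*v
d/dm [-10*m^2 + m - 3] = 1 - 20*m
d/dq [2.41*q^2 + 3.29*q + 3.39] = 4.82*q + 3.29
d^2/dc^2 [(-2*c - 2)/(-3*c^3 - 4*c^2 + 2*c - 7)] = 4*((c + 1)*(9*c^2 + 8*c - 2)^2 + (-9*c^2 - 8*c - (c + 1)*(9*c + 4) + 2)*(3*c^3 + 4*c^2 - 2*c + 7))/(3*c^3 + 4*c^2 - 2*c + 7)^3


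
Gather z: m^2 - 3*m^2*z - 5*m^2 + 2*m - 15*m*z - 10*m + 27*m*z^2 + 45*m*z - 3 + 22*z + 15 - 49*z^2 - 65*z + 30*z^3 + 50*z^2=-4*m^2 - 8*m + 30*z^3 + z^2*(27*m + 1) + z*(-3*m^2 + 30*m - 43) + 12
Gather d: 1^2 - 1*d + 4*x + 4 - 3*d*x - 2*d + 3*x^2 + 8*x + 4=d*(-3*x - 3) + 3*x^2 + 12*x + 9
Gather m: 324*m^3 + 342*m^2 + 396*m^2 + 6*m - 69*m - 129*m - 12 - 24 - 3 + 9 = 324*m^3 + 738*m^2 - 192*m - 30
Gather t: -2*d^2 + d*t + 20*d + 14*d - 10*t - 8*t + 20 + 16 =-2*d^2 + 34*d + t*(d - 18) + 36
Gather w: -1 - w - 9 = -w - 10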